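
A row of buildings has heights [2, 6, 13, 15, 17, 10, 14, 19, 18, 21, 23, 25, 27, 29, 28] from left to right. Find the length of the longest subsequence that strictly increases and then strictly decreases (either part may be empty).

inc[i] = longest strictly increasing subsequence ending at i; dec[i] = longest strictly decreasing subsequence starting at i:
i:      1  2  3  4  5  6  7  8  9 10 11 12 13 14 15
a[i]:   2  6 13 15 17 10 14 19 18 21 23 25 27 29 28
inc:    1  2  3  4  5  3  4  6  6  7  8  9 10 11 11
dec:    1  1  2  2  2  1  1  2  1  1  1  1  1  2  1
Best peak at i=14 (value 29): inc=11, dec=2, length 11+2−1 = 12.

12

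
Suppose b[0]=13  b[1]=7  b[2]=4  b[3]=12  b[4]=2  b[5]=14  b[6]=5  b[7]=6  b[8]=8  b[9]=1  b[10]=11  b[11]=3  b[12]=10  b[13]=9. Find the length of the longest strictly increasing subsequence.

5

Let dp[i] be the length of the longest such subsequence ending at index i:
i:      0  1  2  3  4  5  6  7  8  9 10 11 12 13
b[i]:  13  7  4 12  2 14  5  6  8  1 11  3 10  9
dp:     1  1  1  2  1  3  2  3  4  1  5  2  5  5
Maximum dp value is 5.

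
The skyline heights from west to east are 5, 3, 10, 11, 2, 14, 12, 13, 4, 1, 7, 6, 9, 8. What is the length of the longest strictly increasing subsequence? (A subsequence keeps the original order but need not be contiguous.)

5

Track the smallest tail for each achievable length (strict):
5 → extends → [5]
3 → replaces 5 → [3]
10 → extends → [3, 10]
11 → extends → [3, 10, 11]
2 → replaces 3 → [2, 10, 11]
14 → extends → [2, 10, 11, 14]
12 → replaces 14 → [2, 10, 11, 12]
13 → extends → [2, 10, 11, 12, 13]
4 → replaces 10 → [2, 4, 11, 12, 13]
1 → replaces 2 → [1, 4, 11, 12, 13]
7 → replaces 11 → [1, 4, 7, 12, 13]
6 → replaces 7 → [1, 4, 6, 12, 13]
9 → replaces 12 → [1, 4, 6, 9, 13]
8 → replaces 9 → [1, 4, 6, 8, 13]
Five tails, so the longest strictly increasing subsequence has length 5 (e.g. 5, 10, 11, 12, 13).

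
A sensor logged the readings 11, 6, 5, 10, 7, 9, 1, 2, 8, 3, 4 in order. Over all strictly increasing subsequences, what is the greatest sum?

Let S[i] be the best sum of a strictly increasing subsequence ending at i:
i:      1  2  3  4  5  6  7  8  9 10 11
a[i]:  11  6  5 10  7  9  1  2  8  3  4
S:     11  6  5 16 13 22  1  3 21  6 10
Maximum is 22 (e.g. 6 + 7 + 9).

22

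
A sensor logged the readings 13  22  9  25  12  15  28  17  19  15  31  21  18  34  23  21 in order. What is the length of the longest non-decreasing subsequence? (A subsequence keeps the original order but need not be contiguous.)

Let dp[i] be the length of the longest such subsequence ending at index i:
i:      1  2  3  4  5  6  7  8  9 10 11 12 13 14 15 16
a[i]:  13 22  9 25 12 15 28 17 19 15 31 21 18 34 23 21
dp:     1  2  1  3  2  3  4  4  5  4  6  6  5  7  7  7
Maximum dp value is 7.

7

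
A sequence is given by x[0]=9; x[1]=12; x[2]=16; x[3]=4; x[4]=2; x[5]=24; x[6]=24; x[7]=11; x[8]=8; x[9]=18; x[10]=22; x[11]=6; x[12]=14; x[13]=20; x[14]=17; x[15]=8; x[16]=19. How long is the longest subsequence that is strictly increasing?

5

Let dp[i] be the length of the longest such subsequence ending at index i:
i:      0  1  2  3  4  5  6  7  8  9 10 11 12 13 14 15 16
x[i]:   9 12 16  4  2 24 24 11  8 18 22  6 14 20 17  8 19
dp:     1  2  3  1  1  4  4  2  2  4  5  2  3  5  4  3  5
Maximum dp value is 5.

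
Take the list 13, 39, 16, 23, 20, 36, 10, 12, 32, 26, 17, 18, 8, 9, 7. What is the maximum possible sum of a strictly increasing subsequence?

Let S[i] be the best sum of a strictly increasing subsequence ending at i:
i:      1  2  3  4  5  6  7  8  9 10 11 12 13 14 15
a[i]:  13 39 16 23 20 36 10 12 32 26 17 18  8  9  7
S:     13 52 29 52 49 88 10 22 84 78 46 64  8 17  7
Maximum is 88 (e.g. 13 + 16 + 23 + 36).

88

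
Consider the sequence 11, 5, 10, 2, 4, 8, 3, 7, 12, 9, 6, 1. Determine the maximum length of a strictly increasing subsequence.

4

Track the smallest tail for each achievable length (strict):
11 → extends → [11]
5 → replaces 11 → [5]
10 → extends → [5, 10]
2 → replaces 5 → [2, 10]
4 → replaces 10 → [2, 4]
8 → extends → [2, 4, 8]
3 → replaces 4 → [2, 3, 8]
7 → replaces 8 → [2, 3, 7]
12 → extends → [2, 3, 7, 12]
9 → replaces 12 → [2, 3, 7, 9]
6 → replaces 7 → [2, 3, 6, 9]
1 → replaces 2 → [1, 3, 6, 9]
Four tails, so the longest strictly increasing subsequence has length 4 (e.g. 2, 4, 8, 12).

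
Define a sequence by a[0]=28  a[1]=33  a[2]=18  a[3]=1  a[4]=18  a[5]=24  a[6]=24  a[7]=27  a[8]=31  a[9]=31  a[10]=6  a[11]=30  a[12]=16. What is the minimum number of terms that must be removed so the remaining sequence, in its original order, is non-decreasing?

Fewest deletions = n − (longest non-decreasing subsequence).
i:      0  1  2  3  4  5  6  7  8  9 10 11 12
a[i]:  28 33 18  1 18 24 24 27 31 31  6 30 16
dp:     1  2  1  1  2  3  4  5  6  7  2  6  3
max dp = 7, so deletions = 13 − 7 = 6.

6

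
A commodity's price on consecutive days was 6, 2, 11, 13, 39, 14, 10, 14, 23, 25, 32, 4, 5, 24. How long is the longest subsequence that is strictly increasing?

7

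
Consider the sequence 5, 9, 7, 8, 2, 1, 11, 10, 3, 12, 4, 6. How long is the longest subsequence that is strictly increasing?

5

Let dp[i] be the length of the longest such subsequence ending at index i:
i:      1  2  3  4  5  6  7  8  9 10 11 12
a[i]:   5  9  7  8  2  1 11 10  3 12  4  6
dp:     1  2  2  3  1  1  4  4  2  5  3  4
Maximum dp value is 5.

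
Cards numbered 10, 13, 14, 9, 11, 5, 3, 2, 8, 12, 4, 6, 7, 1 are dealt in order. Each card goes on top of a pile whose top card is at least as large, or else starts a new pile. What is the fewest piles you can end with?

4

Place each on the leftmost legal pile:
10 → new pile 1 (tops now [10])
13 → new pile 2 (tops now [10, 13])
14 → new pile 3 (tops now [10, 13, 14])
9 → pile 1 (tops now [9, 13, 14])
11 → pile 2 (tops now [9, 11, 14])
5 → pile 1 (tops now [5, 11, 14])
3 → pile 1 (tops now [3, 11, 14])
2 → pile 1 (tops now [2, 11, 14])
8 → pile 2 (tops now [2, 8, 14])
12 → pile 3 (tops now [2, 8, 12])
4 → pile 2 (tops now [2, 4, 12])
6 → pile 3 (tops now [2, 4, 6])
7 → new pile 4 (tops now [2, 4, 6, 7])
1 → pile 1 (tops now [1, 4, 6, 7])
Four piles.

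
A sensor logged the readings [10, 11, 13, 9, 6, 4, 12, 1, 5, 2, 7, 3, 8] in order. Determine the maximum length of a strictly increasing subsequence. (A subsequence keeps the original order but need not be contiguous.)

4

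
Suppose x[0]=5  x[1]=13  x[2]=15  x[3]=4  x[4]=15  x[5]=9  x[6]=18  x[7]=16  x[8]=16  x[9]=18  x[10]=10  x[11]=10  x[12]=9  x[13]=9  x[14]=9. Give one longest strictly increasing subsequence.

5, 13, 15, 16, 18

Patience tails give the LIS length; then backtrack through the dp parents:
5 → extends → [5]
13 → extends → [5, 13]
15 → extends → [5, 13, 15]
4 → replaces 5 → [4, 13, 15]
15 → already a tail → [4, 13, 15]
9 → replaces 13 → [4, 9, 15]
18 → extends → [4, 9, 15, 18]
16 → replaces 18 → [4, 9, 15, 16]
16 → already a tail → [4, 9, 15, 16]
18 → extends → [4, 9, 15, 16, 18]
10 → replaces 15 → [4, 9, 10, 16, 18]
10 → already a tail → [4, 9, 10, 16, 18]
9 → already a tail → [4, 9, 10, 16, 18]
9 → already a tail → [4, 9, 10, 16, 18]
9 → already a tail → [4, 9, 10, 16, 18]
Length 5; one witness is 5, 13, 15, 16, 18.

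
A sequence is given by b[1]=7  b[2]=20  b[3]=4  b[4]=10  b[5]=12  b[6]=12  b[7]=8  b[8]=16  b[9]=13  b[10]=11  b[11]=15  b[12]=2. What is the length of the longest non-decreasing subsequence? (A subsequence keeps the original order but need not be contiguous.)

Track the smallest tail for each achievable length (allowing ties):
7 → extends → [7]
20 → extends → [7, 20]
4 → replaces 7 → [4, 20]
10 → replaces 20 → [4, 10]
12 → extends → [4, 10, 12]
12 → extends → [4, 10, 12, 12]
8 → replaces 10 → [4, 8, 12, 12]
16 → extends → [4, 8, 12, 12, 16]
13 → replaces 16 → [4, 8, 12, 12, 13]
11 → replaces 12 → [4, 8, 11, 12, 13]
15 → extends → [4, 8, 11, 12, 13, 15]
2 → replaces 4 → [2, 8, 11, 12, 13, 15]
Six tails, so the longest non-decreasing subsequence has length 6 (e.g. 7, 10, 12, 12, 13, 15).

6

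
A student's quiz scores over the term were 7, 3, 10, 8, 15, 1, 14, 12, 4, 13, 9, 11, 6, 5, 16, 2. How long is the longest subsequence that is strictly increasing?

5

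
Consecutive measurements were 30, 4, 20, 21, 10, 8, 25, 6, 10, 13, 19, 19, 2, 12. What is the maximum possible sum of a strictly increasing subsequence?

Let S[i] be the best sum of a strictly increasing subsequence ending at i:
i:      1  2  3  4  5  6  7  8  9 10 11 12 13 14
a[i]:  30  4 20 21 10  8 25  6 10 13 19 19  2 12
S:     30  4 24 45 14 12 70 10 22 35 54 54  2 34
Maximum is 70 (e.g. 4 + 20 + 21 + 25).

70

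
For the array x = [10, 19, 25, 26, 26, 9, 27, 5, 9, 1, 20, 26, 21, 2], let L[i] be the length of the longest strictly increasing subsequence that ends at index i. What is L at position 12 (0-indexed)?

dp[i] = 1 + max{dp[j] : j<i, x[j]<x[i]} (or 1 if no such j):
i:      0  1  2  3  4  5  6  7  8  9 10 11 12 13
x[i]:  10 19 25 26 26  9 27  5  9  1 20 26 21  2
dp:     1  2  3  4  4  1  5  1  2  1  3  4  4  2
At index 12 the value is 4.

4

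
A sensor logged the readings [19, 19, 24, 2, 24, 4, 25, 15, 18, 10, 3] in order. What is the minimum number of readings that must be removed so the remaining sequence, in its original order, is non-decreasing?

Fewest deletions = n − (longest non-decreasing subsequence).
i:      1  2  3  4  5  6  7  8  9 10 11
a[i]:  19 19 24  2 24  4 25 15 18 10  3
dp:     1  2  3  1  4  2  5  3  4  3  2
max dp = 5, so deletions = 11 − 5 = 6.

6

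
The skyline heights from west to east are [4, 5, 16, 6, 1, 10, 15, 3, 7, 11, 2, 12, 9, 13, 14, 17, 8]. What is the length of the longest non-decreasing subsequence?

Let dp[i] be the length of the longest such subsequence ending at index i:
i:      1  2  3  4  5  6  7  8  9 10 11 12 13 14 15 16 17
a[i]:   4  5 16  6  1 10 15  3  7 11  2 12  9 13 14 17  8
dp:     1  2  3  3  1  4  5  2  4  5  2  6  5  7  8  9  5
Maximum dp value is 9.

9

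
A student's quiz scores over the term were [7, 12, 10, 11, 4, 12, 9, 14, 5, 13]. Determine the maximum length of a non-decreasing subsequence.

Track the smallest tail for each achievable length (allowing ties):
7 → extends → [7]
12 → extends → [7, 12]
10 → replaces 12 → [7, 10]
11 → extends → [7, 10, 11]
4 → replaces 7 → [4, 10, 11]
12 → extends → [4, 10, 11, 12]
9 → replaces 10 → [4, 9, 11, 12]
14 → extends → [4, 9, 11, 12, 14]
5 → replaces 9 → [4, 5, 11, 12, 14]
13 → replaces 14 → [4, 5, 11, 12, 13]
Five tails, so the longest non-decreasing subsequence has length 5 (e.g. 7, 10, 11, 12, 14).

5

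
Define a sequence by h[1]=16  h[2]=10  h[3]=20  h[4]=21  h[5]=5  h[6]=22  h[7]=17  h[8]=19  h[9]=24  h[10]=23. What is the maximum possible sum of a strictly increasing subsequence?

103

Let S[i] be the best sum of a strictly increasing subsequence ending at i:
i:       1   2   3   4   5   6   7   8   9  10
h[i]:   16  10  20  21   5  22  17  19  24  23
S:      16  10  36  57   5  79  33  52 103 102
Maximum is 103 (e.g. 16 + 20 + 21 + 22 + 24).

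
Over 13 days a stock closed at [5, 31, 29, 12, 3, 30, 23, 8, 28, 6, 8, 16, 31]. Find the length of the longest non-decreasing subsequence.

5

Let dp[i] be the length of the longest such subsequence ending at index i:
i:      1  2  3  4  5  6  7  8  9 10 11 12 13
a[i]:   5 31 29 12  3 30 23  8 28  6  8 16 31
dp:     1  2  2  2  1  3  3  2  4  2  3  4  5
Maximum dp value is 5.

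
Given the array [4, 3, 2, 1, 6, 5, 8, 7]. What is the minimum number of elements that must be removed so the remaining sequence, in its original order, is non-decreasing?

Fewest deletions = n − (longest non-decreasing subsequence).
Patience tails:
4 → extends → [4]
3 → replaces 4 → [3]
2 → replaces 3 → [2]
1 → replaces 2 → [1]
6 → extends → [1, 6]
5 → replaces 6 → [1, 5]
8 → extends → [1, 5, 8]
7 → replaces 8 → [1, 5, 7]
Longest non-decreasing subsequence has length 3, so deletions = 8 − 3 = 5.

5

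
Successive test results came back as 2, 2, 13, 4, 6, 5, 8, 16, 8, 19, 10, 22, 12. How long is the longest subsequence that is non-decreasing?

Track the smallest tail for each achievable length (allowing ties):
2 → extends → [2]
2 → extends → [2, 2]
13 → extends → [2, 2, 13]
4 → replaces 13 → [2, 2, 4]
6 → extends → [2, 2, 4, 6]
5 → replaces 6 → [2, 2, 4, 5]
8 → extends → [2, 2, 4, 5, 8]
16 → extends → [2, 2, 4, 5, 8, 16]
8 → replaces 16 → [2, 2, 4, 5, 8, 8]
19 → extends → [2, 2, 4, 5, 8, 8, 19]
10 → replaces 19 → [2, 2, 4, 5, 8, 8, 10]
22 → extends → [2, 2, 4, 5, 8, 8, 10, 22]
12 → replaces 22 → [2, 2, 4, 5, 8, 8, 10, 12]
Eight tails, so the longest non-decreasing subsequence has length 8 (e.g. 2, 2, 4, 6, 8, 16, 19, 22).

8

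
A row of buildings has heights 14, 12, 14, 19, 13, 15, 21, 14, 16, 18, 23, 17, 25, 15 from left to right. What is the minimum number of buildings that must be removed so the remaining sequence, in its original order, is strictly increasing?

Fewest deletions = n − (longest strictly increasing subsequence).
Patience tails:
14 → extends → [14]
12 → replaces 14 → [12]
14 → extends → [12, 14]
19 → extends → [12, 14, 19]
13 → replaces 14 → [12, 13, 19]
15 → replaces 19 → [12, 13, 15]
21 → extends → [12, 13, 15, 21]
14 → replaces 15 → [12, 13, 14, 21]
16 → replaces 21 → [12, 13, 14, 16]
18 → extends → [12, 13, 14, 16, 18]
23 → extends → [12, 13, 14, 16, 18, 23]
17 → replaces 18 → [12, 13, 14, 16, 17, 23]
25 → extends → [12, 13, 14, 16, 17, 23, 25]
15 → replaces 16 → [12, 13, 14, 15, 17, 23, 25]
Longest strictly increasing subsequence has length 7, so deletions = 14 − 7 = 7.

7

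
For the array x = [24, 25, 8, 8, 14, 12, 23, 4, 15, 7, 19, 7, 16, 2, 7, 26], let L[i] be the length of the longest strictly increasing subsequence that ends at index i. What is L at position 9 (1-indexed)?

3

dp[i] = 1 + max{dp[j] : j<i, x[j]<x[i]} (or 1 if no such j):
i:      1  2  3  4  5  6  7  8  9 10 11 12 13 14 15 16
x[i]:  24 25  8  8 14 12 23  4 15  7 19  7 16  2  7 26
dp:     1  2  1  1  2  2  3  1  3  2  4  2  4  1  2  5
At index 9 the value is 3.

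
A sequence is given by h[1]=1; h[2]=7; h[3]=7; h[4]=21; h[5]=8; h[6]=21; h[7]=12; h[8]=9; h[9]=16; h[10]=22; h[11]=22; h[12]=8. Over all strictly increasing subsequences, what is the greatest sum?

66

Let S[i] be the best sum of a strictly increasing subsequence ending at i:
i:      1  2  3  4  5  6  7  8  9 10 11 12
h[i]:   1  7  7 21  8 21 12  9 16 22 22  8
S:      1  8  8 29 16 37 28 25 44 66 66 16
Maximum is 66 (e.g. 1 + 7 + 8 + 12 + 16 + 22).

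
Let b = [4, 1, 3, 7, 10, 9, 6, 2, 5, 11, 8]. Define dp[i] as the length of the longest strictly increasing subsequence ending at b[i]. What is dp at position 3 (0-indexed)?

3

dp[i] = 1 + max{dp[j] : j<i, b[j]<b[i]} (or 1 if no such j):
i:      0  1  2  3  4  5  6  7  8  9 10
b[i]:   4  1  3  7 10  9  6  2  5 11  8
dp:     1  1  2  3  4  4  3  2  3  5  4
At index 3 the value is 3.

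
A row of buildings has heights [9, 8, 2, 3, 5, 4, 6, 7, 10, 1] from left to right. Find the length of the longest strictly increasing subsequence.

Track the smallest tail for each achievable length (strict):
9 → extends → [9]
8 → replaces 9 → [8]
2 → replaces 8 → [2]
3 → extends → [2, 3]
5 → extends → [2, 3, 5]
4 → replaces 5 → [2, 3, 4]
6 → extends → [2, 3, 4, 6]
7 → extends → [2, 3, 4, 6, 7]
10 → extends → [2, 3, 4, 6, 7, 10]
1 → replaces 2 → [1, 3, 4, 6, 7, 10]
Six tails, so the longest strictly increasing subsequence has length 6 (e.g. 2, 3, 5, 6, 7, 10).

6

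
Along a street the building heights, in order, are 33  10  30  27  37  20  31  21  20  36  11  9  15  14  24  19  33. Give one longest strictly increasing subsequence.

10, 20, 21, 24, 33

Patience tails give the LIS length; then backtrack through the dp parents:
33 → extends → [33]
10 → replaces 33 → [10]
30 → extends → [10, 30]
27 → replaces 30 → [10, 27]
37 → extends → [10, 27, 37]
20 → replaces 27 → [10, 20, 37]
31 → replaces 37 → [10, 20, 31]
21 → replaces 31 → [10, 20, 21]
20 → already a tail → [10, 20, 21]
36 → extends → [10, 20, 21, 36]
11 → replaces 20 → [10, 11, 21, 36]
9 → replaces 10 → [9, 11, 21, 36]
15 → replaces 21 → [9, 11, 15, 36]
14 → replaces 15 → [9, 11, 14, 36]
24 → replaces 36 → [9, 11, 14, 24]
19 → replaces 24 → [9, 11, 14, 19]
33 → extends → [9, 11, 14, 19, 33]
Length 5; one witness is 10, 20, 21, 24, 33.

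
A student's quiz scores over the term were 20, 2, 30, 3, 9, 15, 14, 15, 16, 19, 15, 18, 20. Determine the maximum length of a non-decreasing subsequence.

Track the smallest tail for each achievable length (allowing ties):
20 → extends → [20]
2 → replaces 20 → [2]
30 → extends → [2, 30]
3 → replaces 30 → [2, 3]
9 → extends → [2, 3, 9]
15 → extends → [2, 3, 9, 15]
14 → replaces 15 → [2, 3, 9, 14]
15 → extends → [2, 3, 9, 14, 15]
16 → extends → [2, 3, 9, 14, 15, 16]
19 → extends → [2, 3, 9, 14, 15, 16, 19]
15 → replaces 16 → [2, 3, 9, 14, 15, 15, 19]
18 → replaces 19 → [2, 3, 9, 14, 15, 15, 18]
20 → extends → [2, 3, 9, 14, 15, 15, 18, 20]
Eight tails, so the longest non-decreasing subsequence has length 8 (e.g. 2, 3, 9, 15, 15, 16, 19, 20).

8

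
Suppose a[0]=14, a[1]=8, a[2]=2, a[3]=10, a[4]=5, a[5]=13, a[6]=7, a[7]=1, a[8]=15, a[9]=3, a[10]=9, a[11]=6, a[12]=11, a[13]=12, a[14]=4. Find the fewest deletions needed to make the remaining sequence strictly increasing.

Fewest deletions = n − (longest strictly increasing subsequence).
Patience tails:
14 → extends → [14]
8 → replaces 14 → [8]
2 → replaces 8 → [2]
10 → extends → [2, 10]
5 → replaces 10 → [2, 5]
13 → extends → [2, 5, 13]
7 → replaces 13 → [2, 5, 7]
1 → replaces 2 → [1, 5, 7]
15 → extends → [1, 5, 7, 15]
3 → replaces 5 → [1, 3, 7, 15]
9 → replaces 15 → [1, 3, 7, 9]
6 → replaces 7 → [1, 3, 6, 9]
11 → extends → [1, 3, 6, 9, 11]
12 → extends → [1, 3, 6, 9, 11, 12]
4 → replaces 6 → [1, 3, 4, 9, 11, 12]
Longest strictly increasing subsequence has length 6, so deletions = 15 − 6 = 9.

9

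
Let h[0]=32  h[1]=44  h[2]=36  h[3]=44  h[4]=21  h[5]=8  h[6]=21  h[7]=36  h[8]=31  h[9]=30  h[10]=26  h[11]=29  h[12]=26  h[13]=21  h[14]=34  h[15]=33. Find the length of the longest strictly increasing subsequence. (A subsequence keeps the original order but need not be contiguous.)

Track the smallest tail for each achievable length (strict):
32 → extends → [32]
44 → extends → [32, 44]
36 → replaces 44 → [32, 36]
44 → extends → [32, 36, 44]
21 → replaces 32 → [21, 36, 44]
8 → replaces 21 → [8, 36, 44]
21 → replaces 36 → [8, 21, 44]
36 → replaces 44 → [8, 21, 36]
31 → replaces 36 → [8, 21, 31]
30 → replaces 31 → [8, 21, 30]
26 → replaces 30 → [8, 21, 26]
29 → extends → [8, 21, 26, 29]
26 → already a tail → [8, 21, 26, 29]
21 → already a tail → [8, 21, 26, 29]
34 → extends → [8, 21, 26, 29, 34]
33 → replaces 34 → [8, 21, 26, 29, 33]
Five tails, so the longest strictly increasing subsequence has length 5 (e.g. 8, 21, 26, 29, 34).

5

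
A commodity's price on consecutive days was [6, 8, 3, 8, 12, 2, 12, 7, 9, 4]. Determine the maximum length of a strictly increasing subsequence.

3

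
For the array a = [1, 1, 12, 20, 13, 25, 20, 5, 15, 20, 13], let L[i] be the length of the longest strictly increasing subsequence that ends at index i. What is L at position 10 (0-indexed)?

3

dp[i] = 1 + max{dp[j] : j<i, a[j]<a[i]} (or 1 if no such j):
i:      0  1  2  3  4  5  6  7  8  9 10
a[i]:   1  1 12 20 13 25 20  5 15 20 13
dp:     1  1  2  3  3  4  4  2  4  5  3
At index 10 the value is 3.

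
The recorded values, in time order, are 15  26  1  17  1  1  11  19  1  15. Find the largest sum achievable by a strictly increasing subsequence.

Let S[i] be the best sum of a strictly increasing subsequence ending at i:
i:      1  2  3  4  5  6  7  8  9 10
a[i]:  15 26  1 17  1  1 11 19  1 15
S:     15 41  1 32  1  1 12 51  1 27
Maximum is 51 (e.g. 15 + 17 + 19).

51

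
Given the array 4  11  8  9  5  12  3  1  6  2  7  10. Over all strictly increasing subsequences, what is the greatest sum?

33

Let S[i] be the best sum of a strictly increasing subsequence ending at i:
i:      1  2  3  4  5  6  7  8  9 10 11 12
a[i]:   4 11  8  9  5 12  3  1  6  2  7 10
S:      4 15 12 21  9 33  3  1 15  3 22 32
Maximum is 33 (e.g. 4 + 8 + 9 + 12).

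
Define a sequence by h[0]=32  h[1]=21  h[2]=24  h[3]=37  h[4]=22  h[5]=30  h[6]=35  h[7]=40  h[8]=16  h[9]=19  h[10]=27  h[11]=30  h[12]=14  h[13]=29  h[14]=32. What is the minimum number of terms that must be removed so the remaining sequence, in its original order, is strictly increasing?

Fewest deletions = n − (longest strictly increasing subsequence).
Patience tails:
32 → extends → [32]
21 → replaces 32 → [21]
24 → extends → [21, 24]
37 → extends → [21, 24, 37]
22 → replaces 24 → [21, 22, 37]
30 → replaces 37 → [21, 22, 30]
35 → extends → [21, 22, 30, 35]
40 → extends → [21, 22, 30, 35, 40]
16 → replaces 21 → [16, 22, 30, 35, 40]
19 → replaces 22 → [16, 19, 30, 35, 40]
27 → replaces 30 → [16, 19, 27, 35, 40]
30 → replaces 35 → [16, 19, 27, 30, 40]
14 → replaces 16 → [14, 19, 27, 30, 40]
29 → replaces 30 → [14, 19, 27, 29, 40]
32 → replaces 40 → [14, 19, 27, 29, 32]
Longest strictly increasing subsequence has length 5, so deletions = 15 − 5 = 10.

10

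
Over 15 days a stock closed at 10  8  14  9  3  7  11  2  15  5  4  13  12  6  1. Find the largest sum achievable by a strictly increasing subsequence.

Let S[i] be the best sum of a strictly increasing subsequence ending at i:
i:      1  2  3  4  5  6  7  8  9 10 11 12 13 14 15
a[i]:  10  8 14  9  3  7 11  2 15  5  4 13 12  6  1
S:     10  8 24 17  3 10 28  2 43  8  7 41 40 14  1
Maximum is 43 (e.g. 8 + 9 + 11 + 15).

43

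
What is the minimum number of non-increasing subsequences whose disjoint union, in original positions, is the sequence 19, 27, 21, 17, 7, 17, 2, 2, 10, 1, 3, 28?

3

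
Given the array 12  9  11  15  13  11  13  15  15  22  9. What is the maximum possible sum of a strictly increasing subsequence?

70

Let S[i] be the best sum of a strictly increasing subsequence ending at i:
i:      1  2  3  4  5  6  7  8  9 10 11
a[i]:  12  9 11 15 13 11 13 15 15 22  9
S:     12  9 20 35 33 20 33 48 48 70  9
Maximum is 70 (e.g. 9 + 11 + 13 + 15 + 22).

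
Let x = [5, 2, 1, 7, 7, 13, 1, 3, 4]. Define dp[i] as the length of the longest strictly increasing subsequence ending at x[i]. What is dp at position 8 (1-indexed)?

dp[i] = 1 + max{dp[j] : j<i, x[j]<x[i]} (or 1 if no such j):
i:      1  2  3  4  5  6  7  8  9
x[i]:   5  2  1  7  7 13  1  3  4
dp:     1  1  1  2  2  3  1  2  3
At index 8 the value is 2.

2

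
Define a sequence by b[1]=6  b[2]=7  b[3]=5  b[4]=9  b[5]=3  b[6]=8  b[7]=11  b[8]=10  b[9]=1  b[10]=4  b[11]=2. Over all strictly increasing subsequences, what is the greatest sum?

Let S[i] be the best sum of a strictly increasing subsequence ending at i:
i:      1  2  3  4  5  6  7  8  9 10 11
b[i]:   6  7  5  9  3  8 11 10  1  4  2
S:      6 13  5 22  3 21 33 32  1  7  3
Maximum is 33 (e.g. 6 + 7 + 9 + 11).

33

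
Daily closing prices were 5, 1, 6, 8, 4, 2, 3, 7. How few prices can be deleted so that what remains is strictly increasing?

4

Fewest deletions = n − (longest strictly increasing subsequence).
i:     1 2 3 4 5 6 7 8
a[i]:  5 1 6 8 4 2 3 7
dp:    1 1 2 3 2 2 3 4
max dp = 4, so deletions = 8 − 4 = 4.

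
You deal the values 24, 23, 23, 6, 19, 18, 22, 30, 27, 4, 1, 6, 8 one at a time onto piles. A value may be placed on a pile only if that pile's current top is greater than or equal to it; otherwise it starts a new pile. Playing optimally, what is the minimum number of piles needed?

Place each on the leftmost legal pile:
24 → new pile 1 (tops now [24])
23 → pile 1 (tops now [23])
23 → pile 1 (tops now [23])
6 → pile 1 (tops now [6])
19 → new pile 2 (tops now [6, 19])
18 → pile 2 (tops now [6, 18])
22 → new pile 3 (tops now [6, 18, 22])
30 → new pile 4 (tops now [6, 18, 22, 30])
27 → pile 4 (tops now [6, 18, 22, 27])
4 → pile 1 (tops now [4, 18, 22, 27])
1 → pile 1 (tops now [1, 18, 22, 27])
6 → pile 2 (tops now [1, 6, 22, 27])
8 → pile 3 (tops now [1, 6, 8, 27])
Four piles.

4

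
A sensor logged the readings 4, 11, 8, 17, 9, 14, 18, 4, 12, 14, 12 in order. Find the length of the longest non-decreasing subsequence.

Track the smallest tail for each achievable length (allowing ties):
4 → extends → [4]
11 → extends → [4, 11]
8 → replaces 11 → [4, 8]
17 → extends → [4, 8, 17]
9 → replaces 17 → [4, 8, 9]
14 → extends → [4, 8, 9, 14]
18 → extends → [4, 8, 9, 14, 18]
4 → replaces 8 → [4, 4, 9, 14, 18]
12 → replaces 14 → [4, 4, 9, 12, 18]
14 → replaces 18 → [4, 4, 9, 12, 14]
12 → replaces 14 → [4, 4, 9, 12, 12]
Five tails, so the longest non-decreasing subsequence has length 5 (e.g. 4, 8, 9, 14, 18).

5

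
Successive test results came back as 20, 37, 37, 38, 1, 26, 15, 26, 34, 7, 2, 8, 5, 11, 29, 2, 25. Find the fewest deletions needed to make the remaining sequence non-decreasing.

12

Fewest deletions = n − (longest non-decreasing subsequence).
i:      1  2  3  4  5  6  7  8  9 10 11 12 13 14 15 16 17
a[i]:  20 37 37 38  1 26 15 26 34  7  2  8  5 11 29  2 25
dp:     1  2  3  4  1  2  2  3  4  2  2  3  3  4  5  3  5
max dp = 5, so deletions = 17 − 5 = 12.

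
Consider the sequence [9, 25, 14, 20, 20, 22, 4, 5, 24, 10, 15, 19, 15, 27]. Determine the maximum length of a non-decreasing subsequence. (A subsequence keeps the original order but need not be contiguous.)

7

Track the smallest tail for each achievable length (allowing ties):
9 → extends → [9]
25 → extends → [9, 25]
14 → replaces 25 → [9, 14]
20 → extends → [9, 14, 20]
20 → extends → [9, 14, 20, 20]
22 → extends → [9, 14, 20, 20, 22]
4 → replaces 9 → [4, 14, 20, 20, 22]
5 → replaces 14 → [4, 5, 20, 20, 22]
24 → extends → [4, 5, 20, 20, 22, 24]
10 → replaces 20 → [4, 5, 10, 20, 22, 24]
15 → replaces 20 → [4, 5, 10, 15, 22, 24]
19 → replaces 22 → [4, 5, 10, 15, 19, 24]
15 → replaces 19 → [4, 5, 10, 15, 15, 24]
27 → extends → [4, 5, 10, 15, 15, 24, 27]
Seven tails, so the longest non-decreasing subsequence has length 7 (e.g. 9, 14, 20, 20, 22, 24, 27).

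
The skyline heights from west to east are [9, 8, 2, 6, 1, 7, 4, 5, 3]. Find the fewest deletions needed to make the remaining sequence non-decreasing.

6

Fewest deletions = n − (longest non-decreasing subsequence).
Patience tails:
9 → extends → [9]
8 → replaces 9 → [8]
2 → replaces 8 → [2]
6 → extends → [2, 6]
1 → replaces 2 → [1, 6]
7 → extends → [1, 6, 7]
4 → replaces 6 → [1, 4, 7]
5 → replaces 7 → [1, 4, 5]
3 → replaces 4 → [1, 3, 5]
Longest non-decreasing subsequence has length 3, so deletions = 9 − 3 = 6.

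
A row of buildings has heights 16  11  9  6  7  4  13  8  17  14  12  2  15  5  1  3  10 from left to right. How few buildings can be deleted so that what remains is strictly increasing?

Fewest deletions = n − (longest strictly increasing subsequence).
Patience tails:
16 → extends → [16]
11 → replaces 16 → [11]
9 → replaces 11 → [9]
6 → replaces 9 → [6]
7 → extends → [6, 7]
4 → replaces 6 → [4, 7]
13 → extends → [4, 7, 13]
8 → replaces 13 → [4, 7, 8]
17 → extends → [4, 7, 8, 17]
14 → replaces 17 → [4, 7, 8, 14]
12 → replaces 14 → [4, 7, 8, 12]
2 → replaces 4 → [2, 7, 8, 12]
15 → extends → [2, 7, 8, 12, 15]
5 → replaces 7 → [2, 5, 8, 12, 15]
1 → replaces 2 → [1, 5, 8, 12, 15]
3 → replaces 5 → [1, 3, 8, 12, 15]
10 → replaces 12 → [1, 3, 8, 10, 15]
Longest strictly increasing subsequence has length 5, so deletions = 17 − 5 = 12.

12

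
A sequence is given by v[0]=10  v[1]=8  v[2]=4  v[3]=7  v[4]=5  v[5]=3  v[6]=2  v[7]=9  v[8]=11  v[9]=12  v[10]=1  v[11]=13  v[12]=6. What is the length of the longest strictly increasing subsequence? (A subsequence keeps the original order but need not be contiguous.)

6

Track the smallest tail for each achievable length (strict):
10 → extends → [10]
8 → replaces 10 → [8]
4 → replaces 8 → [4]
7 → extends → [4, 7]
5 → replaces 7 → [4, 5]
3 → replaces 4 → [3, 5]
2 → replaces 3 → [2, 5]
9 → extends → [2, 5, 9]
11 → extends → [2, 5, 9, 11]
12 → extends → [2, 5, 9, 11, 12]
1 → replaces 2 → [1, 5, 9, 11, 12]
13 → extends → [1, 5, 9, 11, 12, 13]
6 → replaces 9 → [1, 5, 6, 11, 12, 13]
Six tails, so the longest strictly increasing subsequence has length 6 (e.g. 4, 7, 9, 11, 12, 13).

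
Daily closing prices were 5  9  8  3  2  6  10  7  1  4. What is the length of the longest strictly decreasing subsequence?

Negate each value so 'decreasing' becomes 'increasing', then run patience tails on the negated sequence:
-5 → extends → [-5]
-9 → replaces -5 → [-9]
-8 → extends → [-9, -8]
-3 → extends → [-9, -8, -3]
-2 → extends → [-9, -8, -3, -2]
-6 → replaces -3 → [-9, -8, -6, -2]
-10 → replaces -9 → [-10, -8, -6, -2]
-7 → replaces -6 → [-10, -8, -7, -2]
-1 → extends → [-10, -8, -7, -2, -1]
-4 → replaces -2 → [-10, -8, -7, -4, -1]
Five tails, so the longest strictly decreasing subsequence of the original has length 5.

5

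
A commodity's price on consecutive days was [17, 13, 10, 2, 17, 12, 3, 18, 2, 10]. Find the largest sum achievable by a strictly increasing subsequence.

48

Let S[i] be the best sum of a strictly increasing subsequence ending at i:
i:      1  2  3  4  5  6  7  8  9 10
a[i]:  17 13 10  2 17 12  3 18  2 10
S:     17 13 10  2 30 22  5 48  2 15
Maximum is 48 (e.g. 13 + 17 + 18).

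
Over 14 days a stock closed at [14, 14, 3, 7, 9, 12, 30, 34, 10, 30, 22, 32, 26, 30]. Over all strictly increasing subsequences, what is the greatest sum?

109

Let S[i] be the best sum of a strictly increasing subsequence ending at i:
i:       1   2   3   4   5   6   7   8   9  10  11  12  13  14
a[i]:   14  14   3   7   9  12  30  34  10  30  22  32  26  30
S:      14  14   3  10  19  31  61  95  29  61  53  93  79 109
Maximum is 109 (e.g. 3 + 7 + 9 + 12 + 22 + 26 + 30).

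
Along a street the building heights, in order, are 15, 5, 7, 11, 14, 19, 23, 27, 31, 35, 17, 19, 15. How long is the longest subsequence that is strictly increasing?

Track the smallest tail for each achievable length (strict):
15 → extends → [15]
5 → replaces 15 → [5]
7 → extends → [5, 7]
11 → extends → [5, 7, 11]
14 → extends → [5, 7, 11, 14]
19 → extends → [5, 7, 11, 14, 19]
23 → extends → [5, 7, 11, 14, 19, 23]
27 → extends → [5, 7, 11, 14, 19, 23, 27]
31 → extends → [5, 7, 11, 14, 19, 23, 27, 31]
35 → extends → [5, 7, 11, 14, 19, 23, 27, 31, 35]
17 → replaces 19 → [5, 7, 11, 14, 17, 23, 27, 31, 35]
19 → replaces 23 → [5, 7, 11, 14, 17, 19, 27, 31, 35]
15 → replaces 17 → [5, 7, 11, 14, 15, 19, 27, 31, 35]
Nine tails, so the longest strictly increasing subsequence has length 9 (e.g. 5, 7, 11, 14, 19, 23, 27, 31, 35).

9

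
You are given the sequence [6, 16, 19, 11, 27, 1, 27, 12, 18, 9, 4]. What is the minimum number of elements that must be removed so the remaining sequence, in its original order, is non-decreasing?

6

Fewest deletions = n − (longest non-decreasing subsequence).
i:      1  2  3  4  5  6  7  8  9 10 11
a[i]:   6 16 19 11 27  1 27 12 18  9  4
dp:     1  2  3  2  4  1  5  3  4  2  2
max dp = 5, so deletions = 11 − 5 = 6.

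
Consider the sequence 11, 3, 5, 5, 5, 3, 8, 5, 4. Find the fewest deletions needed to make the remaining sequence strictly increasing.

Fewest deletions = n − (longest strictly increasing subsequence).
i:      1  2  3  4  5  6  7  8  9
a[i]:  11  3  5  5  5  3  8  5  4
dp:     1  1  2  2  2  1  3  2  2
max dp = 3, so deletions = 9 − 3 = 6.

6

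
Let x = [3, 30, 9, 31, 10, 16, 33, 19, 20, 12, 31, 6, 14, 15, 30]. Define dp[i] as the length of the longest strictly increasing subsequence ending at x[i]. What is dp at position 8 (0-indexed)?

dp[i] = 1 + max{dp[j] : j<i, x[j]<x[i]} (or 1 if no such j):
i:      0  1  2  3  4  5  6  7  8  9 10 11 12 13 14
x[i]:   3 30  9 31 10 16 33 19 20 12 31  6 14 15 30
dp:     1  2  2  3  3  4  5  5  6  4  7  2  5  6  7
At index 8 the value is 6.

6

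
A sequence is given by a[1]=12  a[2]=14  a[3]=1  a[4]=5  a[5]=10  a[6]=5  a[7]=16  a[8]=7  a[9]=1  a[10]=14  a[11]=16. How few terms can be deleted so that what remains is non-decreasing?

5

Fewest deletions = n − (longest non-decreasing subsequence).
Patience tails:
12 → extends → [12]
14 → extends → [12, 14]
1 → replaces 12 → [1, 14]
5 → replaces 14 → [1, 5]
10 → extends → [1, 5, 10]
5 → replaces 10 → [1, 5, 5]
16 → extends → [1, 5, 5, 16]
7 → replaces 16 → [1, 5, 5, 7]
1 → replaces 5 → [1, 1, 5, 7]
14 → extends → [1, 1, 5, 7, 14]
16 → extends → [1, 1, 5, 7, 14, 16]
Longest non-decreasing subsequence has length 6, so deletions = 11 − 6 = 5.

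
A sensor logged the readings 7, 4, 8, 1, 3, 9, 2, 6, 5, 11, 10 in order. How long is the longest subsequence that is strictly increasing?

4

Track the smallest tail for each achievable length (strict):
7 → extends → [7]
4 → replaces 7 → [4]
8 → extends → [4, 8]
1 → replaces 4 → [1, 8]
3 → replaces 8 → [1, 3]
9 → extends → [1, 3, 9]
2 → replaces 3 → [1, 2, 9]
6 → replaces 9 → [1, 2, 6]
5 → replaces 6 → [1, 2, 5]
11 → extends → [1, 2, 5, 11]
10 → replaces 11 → [1, 2, 5, 10]
Four tails, so the longest strictly increasing subsequence has length 4 (e.g. 7, 8, 9, 11).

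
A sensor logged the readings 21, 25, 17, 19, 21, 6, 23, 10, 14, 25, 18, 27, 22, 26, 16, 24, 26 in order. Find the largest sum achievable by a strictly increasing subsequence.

Let S[i] be the best sum of a strictly increasing subsequence ending at i:
i:       1   2   3   4   5   6   7   8   9  10  11  12  13  14  15  16  17
a[i]:   21  25  17  19  21   6  23  10  14  25  18  27  22  26  16  24  26
S:      21  46  17  36  57   6  80  16  30 105  48 132  79 131  46 104 131
Maximum is 132 (e.g. 17 + 19 + 21 + 23 + 25 + 27).

132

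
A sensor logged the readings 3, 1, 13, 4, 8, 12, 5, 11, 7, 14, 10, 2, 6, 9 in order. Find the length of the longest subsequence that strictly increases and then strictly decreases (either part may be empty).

7

inc[i] = longest strictly increasing subsequence ending at i; dec[i] = longest strictly decreasing subsequence starting at i:
i:      1  2  3  4  5  6  7  8  9 10 11 12 13 14
a[i]:   3  1 13  4  8 12  5 11  7 14 10  2  6  9
inc:    1  1  2  2  3  4  3  4  4  5  5  2  4  5
dec:    2  1  5  2  3  4  2  3  2  3  2  1  1  1
Best peak at i=6 (value 12): inc=4, dec=4, length 4+4−1 = 7.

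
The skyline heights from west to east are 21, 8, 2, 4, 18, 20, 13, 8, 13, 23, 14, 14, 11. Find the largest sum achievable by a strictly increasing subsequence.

Let S[i] be the best sum of a strictly increasing subsequence ending at i:
i:      1  2  3  4  5  6  7  8  9 10 11 12 13
a[i]:  21  8  2  4 18 20 13  8 13 23 14 14 11
S:     21  8  2  6 26 46 21 14 27 69 41 41 25
Maximum is 69 (e.g. 8 + 18 + 20 + 23).

69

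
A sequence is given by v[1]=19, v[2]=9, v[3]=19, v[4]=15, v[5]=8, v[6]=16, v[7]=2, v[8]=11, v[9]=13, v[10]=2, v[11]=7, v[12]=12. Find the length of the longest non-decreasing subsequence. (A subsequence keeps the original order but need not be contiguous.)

4

Track the smallest tail for each achievable length (allowing ties):
19 → extends → [19]
9 → replaces 19 → [9]
19 → extends → [9, 19]
15 → replaces 19 → [9, 15]
8 → replaces 9 → [8, 15]
16 → extends → [8, 15, 16]
2 → replaces 8 → [2, 15, 16]
11 → replaces 15 → [2, 11, 16]
13 → replaces 16 → [2, 11, 13]
2 → replaces 11 → [2, 2, 13]
7 → replaces 13 → [2, 2, 7]
12 → extends → [2, 2, 7, 12]
Four tails, so the longest non-decreasing subsequence has length 4 (e.g. 2, 2, 7, 12).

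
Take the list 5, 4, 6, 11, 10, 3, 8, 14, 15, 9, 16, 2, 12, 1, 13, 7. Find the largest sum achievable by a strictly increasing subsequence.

Let S[i] be the best sum of a strictly increasing subsequence ending at i:
i:      1  2  3  4  5  6  7  8  9 10 11 12 13 14 15 16
a[i]:   5  4  6 11 10  3  8 14 15  9 16  2 12  1 13  7
S:      5  4 11 22 21  3 19 36 51 28 67  2 40  1 53 18
Maximum is 67 (e.g. 5 + 6 + 11 + 14 + 15 + 16).

67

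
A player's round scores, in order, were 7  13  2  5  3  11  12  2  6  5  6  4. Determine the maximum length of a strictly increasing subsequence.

4

Let dp[i] be the length of the longest such subsequence ending at index i:
i:      1  2  3  4  5  6  7  8  9 10 11 12
a[i]:   7 13  2  5  3 11 12  2  6  5  6  4
dp:     1  2  1  2  2  3  4  1  3  3  4  3
Maximum dp value is 4.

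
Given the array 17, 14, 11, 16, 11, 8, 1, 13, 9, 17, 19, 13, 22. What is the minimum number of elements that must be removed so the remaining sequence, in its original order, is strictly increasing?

Fewest deletions = n − (longest strictly increasing subsequence).
i:      1  2  3  4  5  6  7  8  9 10 11 12 13
a[i]:  17 14 11 16 11  8  1 13  9 17 19 13 22
dp:     1  1  1  2  1  1  1  2  2  3  4  3  5
max dp = 5, so deletions = 13 − 5 = 8.

8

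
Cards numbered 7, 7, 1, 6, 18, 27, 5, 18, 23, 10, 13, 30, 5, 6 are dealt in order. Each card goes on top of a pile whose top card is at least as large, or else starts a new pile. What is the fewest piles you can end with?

5

The minimum number of non-increasing subsequences covering a sequence equals the length of its longest strictly increasing subsequence.
LIS length is 5 (e.g. 1, 6, 18, 27, 30), so 5 piles are needed.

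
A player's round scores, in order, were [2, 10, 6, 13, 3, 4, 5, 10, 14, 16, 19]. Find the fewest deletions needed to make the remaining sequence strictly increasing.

Fewest deletions = n − (longest strictly increasing subsequence).
Patience tails:
2 → extends → [2]
10 → extends → [2, 10]
6 → replaces 10 → [2, 6]
13 → extends → [2, 6, 13]
3 → replaces 6 → [2, 3, 13]
4 → replaces 13 → [2, 3, 4]
5 → extends → [2, 3, 4, 5]
10 → extends → [2, 3, 4, 5, 10]
14 → extends → [2, 3, 4, 5, 10, 14]
16 → extends → [2, 3, 4, 5, 10, 14, 16]
19 → extends → [2, 3, 4, 5, 10, 14, 16, 19]
Longest strictly increasing subsequence has length 8, so deletions = 11 − 8 = 3.

3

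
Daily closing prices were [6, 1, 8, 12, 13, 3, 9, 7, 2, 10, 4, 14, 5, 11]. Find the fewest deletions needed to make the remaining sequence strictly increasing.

9

Fewest deletions = n − (longest strictly increasing subsequence).
i:      1  2  3  4  5  6  7  8  9 10 11 12 13 14
a[i]:   6  1  8 12 13  3  9  7  2 10  4 14  5 11
dp:     1  1  2  3  4  2  3  3  2  4  3  5  4  5
max dp = 5, so deletions = 14 − 5 = 9.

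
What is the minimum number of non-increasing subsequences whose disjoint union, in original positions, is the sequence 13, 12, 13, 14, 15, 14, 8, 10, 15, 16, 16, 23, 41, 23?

7

Place each on the leftmost legal pile:
13 → new pile 1 (tops now [13])
12 → pile 1 (tops now [12])
13 → new pile 2 (tops now [12, 13])
14 → new pile 3 (tops now [12, 13, 14])
15 → new pile 4 (tops now [12, 13, 14, 15])
14 → pile 3 (tops now [12, 13, 14, 15])
8 → pile 1 (tops now [8, 13, 14, 15])
10 → pile 2 (tops now [8, 10, 14, 15])
15 → pile 4 (tops now [8, 10, 14, 15])
16 → new pile 5 (tops now [8, 10, 14, 15, 16])
16 → pile 5 (tops now [8, 10, 14, 15, 16])
23 → new pile 6 (tops now [8, 10, 14, 15, 16, 23])
41 → new pile 7 (tops now [8, 10, 14, 15, 16, 23, 41])
23 → pile 6 (tops now [8, 10, 14, 15, 16, 23, 41])
Seven piles.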